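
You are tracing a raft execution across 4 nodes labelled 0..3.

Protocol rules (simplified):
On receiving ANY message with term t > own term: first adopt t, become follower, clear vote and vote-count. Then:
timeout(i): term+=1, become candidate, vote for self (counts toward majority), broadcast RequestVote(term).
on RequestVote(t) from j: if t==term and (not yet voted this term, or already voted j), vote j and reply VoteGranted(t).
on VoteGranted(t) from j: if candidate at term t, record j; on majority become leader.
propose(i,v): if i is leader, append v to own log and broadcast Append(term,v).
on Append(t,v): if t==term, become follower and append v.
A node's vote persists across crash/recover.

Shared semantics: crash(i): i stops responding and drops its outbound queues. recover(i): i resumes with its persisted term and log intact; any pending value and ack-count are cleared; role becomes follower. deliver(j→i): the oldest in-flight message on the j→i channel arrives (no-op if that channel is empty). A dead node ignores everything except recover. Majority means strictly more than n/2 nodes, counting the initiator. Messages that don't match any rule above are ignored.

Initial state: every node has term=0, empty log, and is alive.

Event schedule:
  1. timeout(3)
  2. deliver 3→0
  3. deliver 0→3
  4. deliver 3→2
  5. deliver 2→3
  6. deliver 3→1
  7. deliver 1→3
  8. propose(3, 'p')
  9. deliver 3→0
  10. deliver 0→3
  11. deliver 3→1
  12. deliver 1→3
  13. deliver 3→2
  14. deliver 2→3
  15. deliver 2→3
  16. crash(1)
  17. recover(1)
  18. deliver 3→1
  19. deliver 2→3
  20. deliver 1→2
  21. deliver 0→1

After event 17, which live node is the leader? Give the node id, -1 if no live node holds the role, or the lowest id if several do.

3

step 1 timeout(3): 3={cand,t=1,log=-}
step 2 deliver 3→0: 0={foll,t=1,log=-}
step 3 deliver 0→3: —
step 4 deliver 3→2: 2={foll,t=1,log=-}
step 5 deliver 2→3: 3={lead,t=1,log=-}
step 6 deliver 3→1: 1={foll,t=1,log=-}
step 7 deliver 1→3: —
step 8 propose(3,'p'): 3={lead,t=1,log=p}
step 9 deliver 3→0: 0={foll,t=1,log=p}
step 10 deliver 0→3: —
step 11 deliver 3→1: 1={foll,t=1,log=p}
step 12 deliver 1→3: —
step 13 deliver 3→2: 2={foll,t=1,log=p}
step 14 deliver 2→3: —
step 15 deliver 2→3: —
step 16 crash(1): 1={✗foll,t=1,log=p}
step 17 recover(1): 1={foll,t=1,log=p}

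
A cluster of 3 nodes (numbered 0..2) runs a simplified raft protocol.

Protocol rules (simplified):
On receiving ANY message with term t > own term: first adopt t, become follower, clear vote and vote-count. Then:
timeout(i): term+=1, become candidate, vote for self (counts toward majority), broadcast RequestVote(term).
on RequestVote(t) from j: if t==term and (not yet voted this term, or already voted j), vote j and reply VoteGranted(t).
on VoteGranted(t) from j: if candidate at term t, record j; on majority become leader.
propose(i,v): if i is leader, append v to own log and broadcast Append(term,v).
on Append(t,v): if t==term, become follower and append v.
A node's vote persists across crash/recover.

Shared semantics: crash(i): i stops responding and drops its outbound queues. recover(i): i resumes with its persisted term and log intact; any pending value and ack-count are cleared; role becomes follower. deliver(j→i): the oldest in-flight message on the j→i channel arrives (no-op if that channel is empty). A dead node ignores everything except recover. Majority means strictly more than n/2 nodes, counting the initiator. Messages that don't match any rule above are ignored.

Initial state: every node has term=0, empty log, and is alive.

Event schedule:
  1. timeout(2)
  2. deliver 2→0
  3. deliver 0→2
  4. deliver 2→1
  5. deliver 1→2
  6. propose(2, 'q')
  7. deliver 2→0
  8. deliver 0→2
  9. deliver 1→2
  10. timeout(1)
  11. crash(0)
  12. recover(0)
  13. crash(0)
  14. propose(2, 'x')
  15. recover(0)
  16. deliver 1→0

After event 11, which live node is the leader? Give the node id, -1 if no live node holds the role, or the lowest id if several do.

step 1 timeout(2): 2={cand,t=1,log=-}
step 2 deliver 2→0: 0={foll,t=1,log=-}
step 3 deliver 0→2: 2={lead,t=1,log=-}
step 4 deliver 2→1: 1={foll,t=1,log=-}
step 5 deliver 1→2: —
step 6 propose(2,'q'): 2={lead,t=1,log=q}
step 7 deliver 2→0: 0={foll,t=1,log=q}
step 8 deliver 0→2: —
step 9 deliver 1→2: —
step 10 timeout(1): 1={cand,t=2,log=-}
step 11 crash(0): 0={✗foll,t=1,log=q}

2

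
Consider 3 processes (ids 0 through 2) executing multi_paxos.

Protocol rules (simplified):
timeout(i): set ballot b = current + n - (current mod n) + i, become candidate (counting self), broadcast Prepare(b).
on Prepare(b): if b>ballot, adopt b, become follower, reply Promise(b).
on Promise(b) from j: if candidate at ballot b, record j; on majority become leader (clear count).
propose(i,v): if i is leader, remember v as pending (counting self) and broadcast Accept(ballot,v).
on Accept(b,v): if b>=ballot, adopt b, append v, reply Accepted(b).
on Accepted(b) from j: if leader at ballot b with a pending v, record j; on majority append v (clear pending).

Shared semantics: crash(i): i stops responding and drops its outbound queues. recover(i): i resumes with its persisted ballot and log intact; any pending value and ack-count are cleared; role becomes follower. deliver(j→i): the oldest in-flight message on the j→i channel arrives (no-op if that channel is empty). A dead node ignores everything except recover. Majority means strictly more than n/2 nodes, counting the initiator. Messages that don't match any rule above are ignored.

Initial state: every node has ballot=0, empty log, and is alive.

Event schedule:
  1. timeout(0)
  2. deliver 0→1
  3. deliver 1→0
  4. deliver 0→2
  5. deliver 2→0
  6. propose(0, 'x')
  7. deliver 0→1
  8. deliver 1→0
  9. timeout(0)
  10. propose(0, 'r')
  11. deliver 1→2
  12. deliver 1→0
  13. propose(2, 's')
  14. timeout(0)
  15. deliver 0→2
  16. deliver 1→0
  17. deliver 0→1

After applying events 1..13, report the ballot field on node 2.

3

step 1 timeout(0): 0={cand,b=3,log=-}
step 2 deliver 0→1: 1={foll,b=3,log=-}
step 3 deliver 1→0: 0={lead,b=3,log=-}
step 4 deliver 0→2: 2={foll,b=3,log=-}
step 5 deliver 2→0: —
step 6 propose(0,'x'): —
step 7 deliver 0→1: 1={foll,b=3,log=x}
step 8 deliver 1→0: 0={lead,b=3,log=x}
step 9 timeout(0): 0={cand,b=6,log=x}
step 10 propose(0,'r'): —
step 11 deliver 1→2: —
step 12 deliver 1→0: —
step 13 propose(2,'s'): —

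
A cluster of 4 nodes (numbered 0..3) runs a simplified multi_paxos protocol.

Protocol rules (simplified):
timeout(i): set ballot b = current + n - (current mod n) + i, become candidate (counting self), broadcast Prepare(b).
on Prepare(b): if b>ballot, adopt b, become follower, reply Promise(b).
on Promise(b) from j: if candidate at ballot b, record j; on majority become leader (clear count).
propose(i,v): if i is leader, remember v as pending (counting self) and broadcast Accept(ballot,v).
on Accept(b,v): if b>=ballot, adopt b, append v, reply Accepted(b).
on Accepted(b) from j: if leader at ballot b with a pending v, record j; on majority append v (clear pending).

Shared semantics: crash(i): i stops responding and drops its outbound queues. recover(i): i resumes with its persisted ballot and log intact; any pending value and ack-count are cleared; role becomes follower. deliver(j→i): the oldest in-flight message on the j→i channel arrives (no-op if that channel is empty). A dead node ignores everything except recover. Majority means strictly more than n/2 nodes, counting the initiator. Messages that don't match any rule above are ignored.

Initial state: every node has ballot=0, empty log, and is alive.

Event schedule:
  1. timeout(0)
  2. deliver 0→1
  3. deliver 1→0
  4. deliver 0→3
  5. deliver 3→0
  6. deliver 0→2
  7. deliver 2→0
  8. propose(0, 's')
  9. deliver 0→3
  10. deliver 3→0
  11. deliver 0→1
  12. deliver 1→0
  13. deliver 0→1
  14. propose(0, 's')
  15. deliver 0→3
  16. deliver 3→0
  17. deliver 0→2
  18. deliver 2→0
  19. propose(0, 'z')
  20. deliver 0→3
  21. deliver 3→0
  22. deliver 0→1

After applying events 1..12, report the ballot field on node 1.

4

1. timeout(0):  <0:cand b4 ->
2. deliver 0→1:  <1:foll b4 ->
3. deliver 1→0:  nop
4. deliver 0→3:  <3:foll b4 ->
5. deliver 3→0:  <0:lead b4 ->
6. deliver 0→2:  <2:foll b4 ->
7. deliver 2→0:  nop
8. propose(0,'s'):  nop
9. deliver 0→3:  <3:foll b4 s>
10. deliver 3→0:  nop
11. deliver 0→1:  <1:foll b4 s>
12. deliver 1→0:  <0:lead b4 s>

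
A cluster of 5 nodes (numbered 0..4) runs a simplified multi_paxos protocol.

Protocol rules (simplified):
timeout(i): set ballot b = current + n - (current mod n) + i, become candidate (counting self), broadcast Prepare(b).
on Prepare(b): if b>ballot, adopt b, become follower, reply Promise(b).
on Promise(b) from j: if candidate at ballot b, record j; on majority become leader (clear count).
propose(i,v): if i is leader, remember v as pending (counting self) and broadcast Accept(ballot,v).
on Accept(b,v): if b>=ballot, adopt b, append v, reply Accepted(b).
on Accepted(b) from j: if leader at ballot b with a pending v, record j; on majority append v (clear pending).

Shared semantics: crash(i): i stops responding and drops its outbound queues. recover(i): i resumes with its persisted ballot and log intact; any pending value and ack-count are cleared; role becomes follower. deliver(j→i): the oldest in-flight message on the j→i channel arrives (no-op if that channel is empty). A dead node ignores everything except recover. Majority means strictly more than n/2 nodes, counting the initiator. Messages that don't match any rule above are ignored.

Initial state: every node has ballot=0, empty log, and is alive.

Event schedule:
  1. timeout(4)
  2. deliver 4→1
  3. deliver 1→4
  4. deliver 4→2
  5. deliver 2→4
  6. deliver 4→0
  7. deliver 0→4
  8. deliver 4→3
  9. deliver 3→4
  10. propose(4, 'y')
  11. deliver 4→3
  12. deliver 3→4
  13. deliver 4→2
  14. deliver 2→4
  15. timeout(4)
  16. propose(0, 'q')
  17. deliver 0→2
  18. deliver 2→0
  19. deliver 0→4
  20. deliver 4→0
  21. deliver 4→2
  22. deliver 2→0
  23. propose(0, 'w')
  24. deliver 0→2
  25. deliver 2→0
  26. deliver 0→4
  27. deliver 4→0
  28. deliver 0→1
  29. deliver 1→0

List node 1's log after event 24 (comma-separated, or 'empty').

1. timeout(4):  <4:cand b9 ->
2. deliver 4→1:  <1:foll b9 ->
3. deliver 1→4:  nop
4. deliver 4→2:  <2:foll b9 ->
5. deliver 2→4:  <4:lead b9 ->
6. deliver 4→0:  <0:foll b9 ->
7. deliver 0→4:  nop
8. deliver 4→3:  <3:foll b9 ->
9. deliver 3→4:  nop
10. propose(4,'y'):  nop
11. deliver 4→3:  <3:foll b9 y>
12. deliver 3→4:  nop
13. deliver 4→2:  <2:foll b9 y>
14. deliver 2→4:  <4:lead b9 y>
15. timeout(4):  <4:cand b14 y>
16. propose(0,'q'):  nop
17. deliver 0→2:  nop
18. deliver 2→0:  nop
19. deliver 0→4:  nop
20. deliver 4→0:  <0:foll b9 y>
21. deliver 4→2:  <2:foll b14 y>
22. deliver 2→0:  nop
23. propose(0,'w'):  nop
24. deliver 0→2:  nop

empty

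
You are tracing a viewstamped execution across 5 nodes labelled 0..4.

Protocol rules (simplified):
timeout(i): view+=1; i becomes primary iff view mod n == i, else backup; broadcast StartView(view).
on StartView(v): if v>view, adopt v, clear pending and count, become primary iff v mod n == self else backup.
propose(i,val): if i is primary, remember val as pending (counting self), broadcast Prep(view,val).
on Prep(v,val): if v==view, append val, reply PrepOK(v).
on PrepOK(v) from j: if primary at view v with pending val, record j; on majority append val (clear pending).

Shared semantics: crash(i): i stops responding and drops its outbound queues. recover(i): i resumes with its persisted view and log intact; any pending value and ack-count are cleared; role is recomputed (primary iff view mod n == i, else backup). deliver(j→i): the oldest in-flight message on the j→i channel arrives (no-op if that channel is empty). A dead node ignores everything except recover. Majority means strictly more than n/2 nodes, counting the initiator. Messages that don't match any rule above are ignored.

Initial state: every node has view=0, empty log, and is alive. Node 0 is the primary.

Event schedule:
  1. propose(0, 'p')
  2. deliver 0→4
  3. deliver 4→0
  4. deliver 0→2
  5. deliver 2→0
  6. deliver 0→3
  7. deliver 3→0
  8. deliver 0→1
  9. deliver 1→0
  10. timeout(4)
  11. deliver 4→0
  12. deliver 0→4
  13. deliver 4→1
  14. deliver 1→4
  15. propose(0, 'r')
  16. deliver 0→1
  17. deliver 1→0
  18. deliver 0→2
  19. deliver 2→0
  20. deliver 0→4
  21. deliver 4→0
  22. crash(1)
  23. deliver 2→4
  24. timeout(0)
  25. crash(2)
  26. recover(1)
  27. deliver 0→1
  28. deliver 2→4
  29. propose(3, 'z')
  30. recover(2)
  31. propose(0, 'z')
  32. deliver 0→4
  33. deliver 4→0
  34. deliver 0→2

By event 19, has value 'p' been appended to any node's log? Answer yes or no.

yes

after 1 — propose(0,'p'): ·
after 2 — deliver 0→4: n4:back/v0/[p]
after 3 — deliver 4→0: ·
after 4 — deliver 0→2: n2:back/v0/[p]
after 5 — deliver 2→0: n0:prim/v0/[p]
after 6 — deliver 0→3: n3:back/v0/[p]
after 7 — deliver 3→0: ·
after 8 — deliver 0→1: n1:back/v0/[p]
after 9 — deliver 1→0: ·
after 10 — timeout(4): n4:back/v1/[p]
after 11 — deliver 4→0: n0:back/v1/[p]
after 12 — deliver 0→4: ·
after 13 — deliver 4→1: n1:prim/v1/[p]
after 14 — deliver 1→4: ·
after 15 — propose(0,'r'): ·
after 16 — deliver 0→1: ·
after 17 — deliver 1→0: ·
after 18 — deliver 0→2: ·
after 19 — deliver 2→0: ·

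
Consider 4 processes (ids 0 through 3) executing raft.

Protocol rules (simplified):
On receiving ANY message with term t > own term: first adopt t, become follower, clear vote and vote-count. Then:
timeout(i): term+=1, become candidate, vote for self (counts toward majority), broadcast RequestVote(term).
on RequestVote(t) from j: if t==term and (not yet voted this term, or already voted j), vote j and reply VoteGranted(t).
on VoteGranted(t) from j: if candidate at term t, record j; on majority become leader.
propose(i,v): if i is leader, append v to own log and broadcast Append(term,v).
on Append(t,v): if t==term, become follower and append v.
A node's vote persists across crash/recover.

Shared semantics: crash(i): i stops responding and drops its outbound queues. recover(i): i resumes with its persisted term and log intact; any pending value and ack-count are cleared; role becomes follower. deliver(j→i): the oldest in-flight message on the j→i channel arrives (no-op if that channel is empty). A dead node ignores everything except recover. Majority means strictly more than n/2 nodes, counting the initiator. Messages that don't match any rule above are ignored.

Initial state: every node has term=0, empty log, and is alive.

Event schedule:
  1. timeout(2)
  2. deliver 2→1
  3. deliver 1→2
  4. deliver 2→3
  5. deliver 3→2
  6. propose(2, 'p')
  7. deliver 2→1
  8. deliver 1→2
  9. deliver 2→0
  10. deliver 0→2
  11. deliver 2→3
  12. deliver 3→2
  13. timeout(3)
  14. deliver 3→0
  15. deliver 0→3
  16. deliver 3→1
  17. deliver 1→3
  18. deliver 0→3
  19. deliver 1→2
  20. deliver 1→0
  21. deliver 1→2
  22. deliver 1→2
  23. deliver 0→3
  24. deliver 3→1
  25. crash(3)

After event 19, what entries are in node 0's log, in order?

empty

step 1 timeout(2): 2={cand,t=1,log=-}
step 2 deliver 2→1: 1={foll,t=1,log=-}
step 3 deliver 1→2: —
step 4 deliver 2→3: 3={foll,t=1,log=-}
step 5 deliver 3→2: 2={lead,t=1,log=-}
step 6 propose(2,'p'): 2={lead,t=1,log=p}
step 7 deliver 2→1: 1={foll,t=1,log=p}
step 8 deliver 1→2: —
step 9 deliver 2→0: 0={foll,t=1,log=-}
step 10 deliver 0→2: —
step 11 deliver 2→3: 3={foll,t=1,log=p}
step 12 deliver 3→2: —
step 13 timeout(3): 3={cand,t=2,log=p}
step 14 deliver 3→0: 0={foll,t=2,log=-}
step 15 deliver 0→3: —
step 16 deliver 3→1: 1={foll,t=2,log=p}
step 17 deliver 1→3: 3={lead,t=2,log=p}
step 18 deliver 0→3: —
step 19 deliver 1→2: —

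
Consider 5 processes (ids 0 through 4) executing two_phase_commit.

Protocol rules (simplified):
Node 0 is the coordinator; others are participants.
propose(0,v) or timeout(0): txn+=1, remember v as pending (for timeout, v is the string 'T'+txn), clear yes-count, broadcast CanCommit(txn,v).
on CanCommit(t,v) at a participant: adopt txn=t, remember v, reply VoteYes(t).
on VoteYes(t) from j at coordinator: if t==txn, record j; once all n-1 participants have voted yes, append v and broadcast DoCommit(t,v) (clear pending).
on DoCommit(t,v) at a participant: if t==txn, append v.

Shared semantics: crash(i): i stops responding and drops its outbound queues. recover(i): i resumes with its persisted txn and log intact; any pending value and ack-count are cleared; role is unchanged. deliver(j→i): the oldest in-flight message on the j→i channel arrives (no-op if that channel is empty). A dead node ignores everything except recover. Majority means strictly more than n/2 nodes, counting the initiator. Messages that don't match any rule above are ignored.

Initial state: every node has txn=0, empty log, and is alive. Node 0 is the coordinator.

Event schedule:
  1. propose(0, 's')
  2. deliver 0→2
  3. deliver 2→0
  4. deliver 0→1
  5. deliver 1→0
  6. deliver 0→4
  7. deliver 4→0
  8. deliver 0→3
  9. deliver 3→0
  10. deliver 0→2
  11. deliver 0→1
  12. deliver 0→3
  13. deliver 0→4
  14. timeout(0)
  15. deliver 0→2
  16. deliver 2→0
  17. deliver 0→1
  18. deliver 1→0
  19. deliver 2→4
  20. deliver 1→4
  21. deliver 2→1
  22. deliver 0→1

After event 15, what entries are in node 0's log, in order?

e1 propose(0,'s'): 0[coor,t=1,-]
e2 deliver 0→2: 2[part,t=1,-]
e3 deliver 2→0: ·
e4 deliver 0→1: 1[part,t=1,-]
e5 deliver 1→0: ·
e6 deliver 0→4: 4[part,t=1,-]
e7 deliver 4→0: ·
e8 deliver 0→3: 3[part,t=1,-]
e9 deliver 3→0: 0[coor,t=1,s]
e10 deliver 0→2: 2[part,t=1,s]
e11 deliver 0→1: 1[part,t=1,s]
e12 deliver 0→3: 3[part,t=1,s]
e13 deliver 0→4: 4[part,t=1,s]
e14 timeout(0): 0[coor,t=2,s]
e15 deliver 0→2: 2[part,t=2,s]

s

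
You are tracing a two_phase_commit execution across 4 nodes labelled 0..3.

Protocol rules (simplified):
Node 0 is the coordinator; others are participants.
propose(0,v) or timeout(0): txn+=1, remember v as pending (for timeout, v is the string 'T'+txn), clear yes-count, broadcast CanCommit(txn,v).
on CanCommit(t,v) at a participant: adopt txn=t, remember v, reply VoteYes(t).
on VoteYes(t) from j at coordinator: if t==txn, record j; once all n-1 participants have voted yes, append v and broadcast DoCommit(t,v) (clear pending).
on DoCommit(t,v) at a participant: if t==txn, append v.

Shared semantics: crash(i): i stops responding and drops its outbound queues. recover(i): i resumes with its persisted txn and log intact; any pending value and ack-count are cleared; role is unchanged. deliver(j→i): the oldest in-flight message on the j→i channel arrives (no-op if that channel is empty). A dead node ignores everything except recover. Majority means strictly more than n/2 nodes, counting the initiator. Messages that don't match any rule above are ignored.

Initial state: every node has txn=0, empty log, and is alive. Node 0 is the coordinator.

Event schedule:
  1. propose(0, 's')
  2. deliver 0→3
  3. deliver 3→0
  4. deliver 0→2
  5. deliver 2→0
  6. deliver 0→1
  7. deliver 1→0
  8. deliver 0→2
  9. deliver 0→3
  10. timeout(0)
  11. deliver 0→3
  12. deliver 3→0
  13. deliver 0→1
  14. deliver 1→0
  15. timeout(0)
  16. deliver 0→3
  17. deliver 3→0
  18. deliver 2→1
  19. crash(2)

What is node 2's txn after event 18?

e1 propose(0,'s'): 0[coor,t=1,-]
e2 deliver 0→3: 3[part,t=1,-]
e3 deliver 3→0: ·
e4 deliver 0→2: 2[part,t=1,-]
e5 deliver 2→0: ·
e6 deliver 0→1: 1[part,t=1,-]
e7 deliver 1→0: 0[coor,t=1,s]
e8 deliver 0→2: 2[part,t=1,s]
e9 deliver 0→3: 3[part,t=1,s]
e10 timeout(0): 0[coor,t=2,s]
e11 deliver 0→3: 3[part,t=2,s]
e12 deliver 3→0: ·
e13 deliver 0→1: 1[part,t=1,s]
e14 deliver 1→0: ·
e15 timeout(0): 0[coor,t=3,s]
e16 deliver 0→3: 3[part,t=3,s]
e17 deliver 3→0: ·
e18 deliver 2→1: ·

1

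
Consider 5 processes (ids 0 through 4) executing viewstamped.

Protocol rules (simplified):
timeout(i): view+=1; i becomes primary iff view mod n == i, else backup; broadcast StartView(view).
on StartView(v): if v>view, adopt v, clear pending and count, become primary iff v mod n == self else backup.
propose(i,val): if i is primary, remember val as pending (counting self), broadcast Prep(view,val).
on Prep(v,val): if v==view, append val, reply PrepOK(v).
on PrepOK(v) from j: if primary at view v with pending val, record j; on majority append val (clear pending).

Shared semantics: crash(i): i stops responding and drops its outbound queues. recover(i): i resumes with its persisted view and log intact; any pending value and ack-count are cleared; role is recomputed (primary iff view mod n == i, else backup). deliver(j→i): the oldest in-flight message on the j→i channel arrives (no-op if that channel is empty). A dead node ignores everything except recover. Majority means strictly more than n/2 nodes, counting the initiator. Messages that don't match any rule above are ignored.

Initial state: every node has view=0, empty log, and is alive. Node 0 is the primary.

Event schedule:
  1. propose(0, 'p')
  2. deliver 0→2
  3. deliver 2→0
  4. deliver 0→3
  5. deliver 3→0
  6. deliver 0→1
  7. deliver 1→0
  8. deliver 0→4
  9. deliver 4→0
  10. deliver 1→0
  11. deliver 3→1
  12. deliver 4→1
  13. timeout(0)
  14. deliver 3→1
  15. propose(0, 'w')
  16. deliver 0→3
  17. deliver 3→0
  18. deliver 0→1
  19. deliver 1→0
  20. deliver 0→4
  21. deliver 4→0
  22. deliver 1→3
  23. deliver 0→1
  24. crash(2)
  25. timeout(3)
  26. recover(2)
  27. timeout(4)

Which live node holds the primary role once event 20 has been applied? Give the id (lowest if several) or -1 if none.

1

1. propose(0,'p'):  nop
2. deliver 0→2:  <2:back v0 p>
3. deliver 2→0:  nop
4. deliver 0→3:  <3:back v0 p>
5. deliver 3→0:  <0:prim v0 p>
6. deliver 0→1:  <1:back v0 p>
7. deliver 1→0:  nop
8. deliver 0→4:  <4:back v0 p>
9. deliver 4→0:  nop
10. deliver 1→0:  nop
11. deliver 3→1:  nop
12. deliver 4→1:  nop
13. timeout(0):  <0:back v1 p>
14. deliver 3→1:  nop
15. propose(0,'w'):  nop
16. deliver 0→3:  <3:back v1 p>
17. deliver 3→0:  nop
18. deliver 0→1:  <1:prim v1 p>
19. deliver 1→0:  nop
20. deliver 0→4:  <4:back v1 p>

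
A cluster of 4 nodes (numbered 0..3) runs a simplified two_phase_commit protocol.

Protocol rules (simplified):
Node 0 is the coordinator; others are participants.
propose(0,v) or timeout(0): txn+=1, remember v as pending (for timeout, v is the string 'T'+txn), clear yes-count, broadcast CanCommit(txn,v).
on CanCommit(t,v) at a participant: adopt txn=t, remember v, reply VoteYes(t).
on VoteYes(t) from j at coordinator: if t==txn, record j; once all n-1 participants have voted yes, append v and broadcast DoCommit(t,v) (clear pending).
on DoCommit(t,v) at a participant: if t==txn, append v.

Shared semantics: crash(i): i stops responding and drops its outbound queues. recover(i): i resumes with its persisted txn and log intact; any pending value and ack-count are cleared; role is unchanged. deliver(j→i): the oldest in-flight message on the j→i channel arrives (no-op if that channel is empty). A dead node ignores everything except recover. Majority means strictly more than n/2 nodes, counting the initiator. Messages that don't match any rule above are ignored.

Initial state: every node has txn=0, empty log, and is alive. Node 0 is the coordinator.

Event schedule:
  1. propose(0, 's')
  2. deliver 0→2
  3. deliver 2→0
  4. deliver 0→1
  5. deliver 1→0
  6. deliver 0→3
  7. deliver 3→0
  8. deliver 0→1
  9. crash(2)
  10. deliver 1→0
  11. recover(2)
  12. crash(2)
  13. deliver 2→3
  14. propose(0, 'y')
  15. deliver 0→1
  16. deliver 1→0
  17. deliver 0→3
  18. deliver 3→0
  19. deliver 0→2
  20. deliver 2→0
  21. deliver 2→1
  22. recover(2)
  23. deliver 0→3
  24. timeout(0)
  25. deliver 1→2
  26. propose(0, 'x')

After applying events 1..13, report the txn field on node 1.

1

after 1 — propose(0,'s'): n0:coor/t1/[-]
after 2 — deliver 0→2: n2:part/t1/[-]
after 3 — deliver 2→0: ·
after 4 — deliver 0→1: n1:part/t1/[-]
after 5 — deliver 1→0: ·
after 6 — deliver 0→3: n3:part/t1/[-]
after 7 — deliver 3→0: n0:coor/t1/[s]
after 8 — deliver 0→1: n1:part/t1/[s]
after 9 — crash(2): n2:✗part/t1/[-]
after 10 — deliver 1→0: ·
after 11 — recover(2): n2:part/t1/[-]
after 12 — crash(2): n2:✗part/t1/[-]
after 13 — deliver 2→3: ·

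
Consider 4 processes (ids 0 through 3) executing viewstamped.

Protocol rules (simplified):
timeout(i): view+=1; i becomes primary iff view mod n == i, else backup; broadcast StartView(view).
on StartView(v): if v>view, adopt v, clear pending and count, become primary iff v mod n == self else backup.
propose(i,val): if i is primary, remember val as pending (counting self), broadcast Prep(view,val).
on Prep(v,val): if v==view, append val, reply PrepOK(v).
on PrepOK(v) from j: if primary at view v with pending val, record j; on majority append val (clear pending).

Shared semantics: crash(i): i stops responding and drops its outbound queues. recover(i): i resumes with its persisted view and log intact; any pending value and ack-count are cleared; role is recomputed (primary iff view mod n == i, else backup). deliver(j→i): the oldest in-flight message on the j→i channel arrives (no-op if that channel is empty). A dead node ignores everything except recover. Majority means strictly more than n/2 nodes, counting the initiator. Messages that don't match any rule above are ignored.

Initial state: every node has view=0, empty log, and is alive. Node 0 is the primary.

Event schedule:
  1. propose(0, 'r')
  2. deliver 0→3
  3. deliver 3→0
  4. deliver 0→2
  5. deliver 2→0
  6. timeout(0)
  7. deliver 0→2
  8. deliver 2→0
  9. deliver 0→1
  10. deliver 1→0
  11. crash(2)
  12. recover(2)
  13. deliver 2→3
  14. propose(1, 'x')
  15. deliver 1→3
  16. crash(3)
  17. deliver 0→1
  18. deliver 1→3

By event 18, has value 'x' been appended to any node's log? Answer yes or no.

no

after 1 — propose(0,'r'): ·
after 2 — deliver 0→3: n3:back/v0/[r]
after 3 — deliver 3→0: ·
after 4 — deliver 0→2: n2:back/v0/[r]
after 5 — deliver 2→0: n0:prim/v0/[r]
after 6 — timeout(0): n0:back/v1/[r]
after 7 — deliver 0→2: n2:back/v1/[r]
after 8 — deliver 2→0: ·
after 9 — deliver 0→1: n1:back/v0/[r]
after 10 — deliver 1→0: ·
after 11 — crash(2): n2:✗back/v1/[r]
after 12 — recover(2): n2:back/v1/[r]
after 13 — deliver 2→3: ·
after 14 — propose(1,'x'): ·
after 15 — deliver 1→3: ·
after 16 — crash(3): n3:✗back/v0/[r]
after 17 — deliver 0→1: n1:prim/v1/[r]
after 18 — deliver 1→3: ·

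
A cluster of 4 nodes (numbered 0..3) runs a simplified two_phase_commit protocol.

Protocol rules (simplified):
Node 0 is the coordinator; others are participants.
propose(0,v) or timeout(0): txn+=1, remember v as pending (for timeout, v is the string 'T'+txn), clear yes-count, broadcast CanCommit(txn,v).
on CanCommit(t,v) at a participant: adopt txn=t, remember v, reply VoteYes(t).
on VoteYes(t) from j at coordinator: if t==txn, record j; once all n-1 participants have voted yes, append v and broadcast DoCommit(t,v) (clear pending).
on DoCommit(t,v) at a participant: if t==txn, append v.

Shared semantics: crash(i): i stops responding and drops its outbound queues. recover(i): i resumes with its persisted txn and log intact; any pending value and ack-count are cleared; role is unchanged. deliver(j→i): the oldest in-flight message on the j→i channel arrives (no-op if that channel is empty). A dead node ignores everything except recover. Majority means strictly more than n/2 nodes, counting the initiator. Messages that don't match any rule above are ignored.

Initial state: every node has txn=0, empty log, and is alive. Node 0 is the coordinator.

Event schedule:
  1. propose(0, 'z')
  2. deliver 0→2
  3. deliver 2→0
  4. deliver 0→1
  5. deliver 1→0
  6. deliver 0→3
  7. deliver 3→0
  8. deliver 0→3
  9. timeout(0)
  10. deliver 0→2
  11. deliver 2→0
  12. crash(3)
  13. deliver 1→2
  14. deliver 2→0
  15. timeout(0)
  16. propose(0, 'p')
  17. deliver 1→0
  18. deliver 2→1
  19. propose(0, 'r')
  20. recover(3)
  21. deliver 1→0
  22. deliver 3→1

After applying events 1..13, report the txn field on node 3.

1

[1] propose(0,'z') → N0(coor t1 [-])
[2] deliver 0→2 → N2(part t1 [-])
[3] deliver 2→0 → ∅
[4] deliver 0→1 → N1(part t1 [-])
[5] deliver 1→0 → ∅
[6] deliver 0→3 → N3(part t1 [-])
[7] deliver 3→0 → N0(coor t1 [z])
[8] deliver 0→3 → N3(part t1 [z])
[9] timeout(0) → N0(coor t2 [z])
[10] deliver 0→2 → N2(part t1 [z])
[11] deliver 2→0 → ∅
[12] crash(3) → N3(✗part t1 [z])
[13] deliver 1→2 → ∅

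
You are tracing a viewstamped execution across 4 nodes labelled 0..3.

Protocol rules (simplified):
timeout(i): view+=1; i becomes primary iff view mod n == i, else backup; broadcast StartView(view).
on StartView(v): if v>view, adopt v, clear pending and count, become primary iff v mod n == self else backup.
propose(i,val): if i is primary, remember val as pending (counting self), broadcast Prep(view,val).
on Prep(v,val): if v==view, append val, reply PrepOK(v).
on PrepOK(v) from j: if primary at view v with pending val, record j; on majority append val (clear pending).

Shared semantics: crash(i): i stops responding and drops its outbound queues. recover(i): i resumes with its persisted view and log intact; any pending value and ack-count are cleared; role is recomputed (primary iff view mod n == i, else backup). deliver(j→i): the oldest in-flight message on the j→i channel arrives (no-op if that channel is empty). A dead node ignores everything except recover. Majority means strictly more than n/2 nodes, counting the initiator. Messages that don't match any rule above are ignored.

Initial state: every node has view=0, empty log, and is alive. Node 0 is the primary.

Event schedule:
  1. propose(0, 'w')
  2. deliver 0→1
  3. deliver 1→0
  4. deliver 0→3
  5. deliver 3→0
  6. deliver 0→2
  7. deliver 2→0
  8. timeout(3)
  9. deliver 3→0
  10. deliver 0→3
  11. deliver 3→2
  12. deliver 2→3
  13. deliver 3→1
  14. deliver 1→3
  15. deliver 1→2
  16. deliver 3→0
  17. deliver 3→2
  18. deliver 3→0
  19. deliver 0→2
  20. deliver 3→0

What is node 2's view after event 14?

e1 propose(0,'w'): ·
e2 deliver 0→1: 1[back,v=0,w]
e3 deliver 1→0: ·
e4 deliver 0→3: 3[back,v=0,w]
e5 deliver 3→0: 0[prim,v=0,w]
e6 deliver 0→2: 2[back,v=0,w]
e7 deliver 2→0: ·
e8 timeout(3): 3[back,v=1,w]
e9 deliver 3→0: 0[back,v=1,w]
e10 deliver 0→3: ·
e11 deliver 3→2: 2[back,v=1,w]
e12 deliver 2→3: ·
e13 deliver 3→1: 1[prim,v=1,w]
e14 deliver 1→3: ·

1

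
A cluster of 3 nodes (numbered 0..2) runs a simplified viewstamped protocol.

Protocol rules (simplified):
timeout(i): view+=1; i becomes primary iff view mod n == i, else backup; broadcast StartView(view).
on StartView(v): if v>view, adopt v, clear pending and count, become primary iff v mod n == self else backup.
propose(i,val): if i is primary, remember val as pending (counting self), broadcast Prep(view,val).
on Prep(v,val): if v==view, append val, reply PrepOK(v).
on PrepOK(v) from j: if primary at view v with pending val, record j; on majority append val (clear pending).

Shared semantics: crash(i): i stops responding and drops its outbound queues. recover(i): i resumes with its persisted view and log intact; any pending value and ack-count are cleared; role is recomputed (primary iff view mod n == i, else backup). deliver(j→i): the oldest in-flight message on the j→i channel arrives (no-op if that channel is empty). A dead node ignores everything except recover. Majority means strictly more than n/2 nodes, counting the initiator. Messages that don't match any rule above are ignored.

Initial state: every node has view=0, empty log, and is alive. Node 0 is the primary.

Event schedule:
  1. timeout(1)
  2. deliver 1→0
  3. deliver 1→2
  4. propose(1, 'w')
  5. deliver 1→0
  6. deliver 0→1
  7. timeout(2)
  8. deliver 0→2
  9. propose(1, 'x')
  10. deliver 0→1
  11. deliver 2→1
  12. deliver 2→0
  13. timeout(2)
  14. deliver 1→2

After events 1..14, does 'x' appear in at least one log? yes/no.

e1 timeout(1): 1[prim,v=1,-]
e2 deliver 1→0: 0[back,v=1,-]
e3 deliver 1→2: 2[back,v=1,-]
e4 propose(1,'w'): ·
e5 deliver 1→0: 0[back,v=1,w]
e6 deliver 0→1: 1[prim,v=1,w]
e7 timeout(2): 2[prim,v=2,-]
e8 deliver 0→2: ·
e9 propose(1,'x'): ·
e10 deliver 0→1: ·
e11 deliver 2→1: 1[back,v=2,w]
e12 deliver 2→0: 0[back,v=2,w]
e13 timeout(2): 2[back,v=3,-]
e14 deliver 1→2: ·

no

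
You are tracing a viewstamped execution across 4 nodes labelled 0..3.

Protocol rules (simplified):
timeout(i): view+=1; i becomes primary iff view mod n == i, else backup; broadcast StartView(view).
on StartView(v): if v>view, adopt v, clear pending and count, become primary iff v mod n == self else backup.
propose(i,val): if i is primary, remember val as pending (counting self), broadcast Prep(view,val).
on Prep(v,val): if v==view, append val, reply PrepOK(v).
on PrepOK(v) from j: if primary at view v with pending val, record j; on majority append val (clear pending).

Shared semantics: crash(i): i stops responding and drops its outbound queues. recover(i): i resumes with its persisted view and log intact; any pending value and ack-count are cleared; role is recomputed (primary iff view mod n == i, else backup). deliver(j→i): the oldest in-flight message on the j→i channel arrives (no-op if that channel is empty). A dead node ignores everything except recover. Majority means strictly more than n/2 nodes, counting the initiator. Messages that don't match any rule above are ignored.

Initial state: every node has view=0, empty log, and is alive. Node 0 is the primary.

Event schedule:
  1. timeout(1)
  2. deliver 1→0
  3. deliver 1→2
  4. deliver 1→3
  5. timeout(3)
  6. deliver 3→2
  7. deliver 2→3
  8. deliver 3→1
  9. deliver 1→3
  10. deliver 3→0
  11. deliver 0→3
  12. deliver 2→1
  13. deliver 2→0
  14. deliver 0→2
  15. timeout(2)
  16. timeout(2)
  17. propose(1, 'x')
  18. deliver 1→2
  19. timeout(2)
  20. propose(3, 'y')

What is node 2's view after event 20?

5

[1] timeout(1) → N1(prim v1 [-])
[2] deliver 1→0 → N0(back v1 [-])
[3] deliver 1→2 → N2(back v1 [-])
[4] deliver 1→3 → N3(back v1 [-])
[5] timeout(3) → N3(back v2 [-])
[6] deliver 3→2 → N2(prim v2 [-])
[7] deliver 2→3 → ∅
[8] deliver 3→1 → N1(back v2 [-])
[9] deliver 1→3 → ∅
[10] deliver 3→0 → N0(back v2 [-])
[11] deliver 0→3 → ∅
[12] deliver 2→1 → ∅
[13] deliver 2→0 → ∅
[14] deliver 0→2 → ∅
[15] timeout(2) → N2(back v3 [-])
[16] timeout(2) → N2(back v4 [-])
[17] propose(1,'x') → ∅
[18] deliver 1→2 → ∅
[19] timeout(2) → N2(back v5 [-])
[20] propose(3,'y') → ∅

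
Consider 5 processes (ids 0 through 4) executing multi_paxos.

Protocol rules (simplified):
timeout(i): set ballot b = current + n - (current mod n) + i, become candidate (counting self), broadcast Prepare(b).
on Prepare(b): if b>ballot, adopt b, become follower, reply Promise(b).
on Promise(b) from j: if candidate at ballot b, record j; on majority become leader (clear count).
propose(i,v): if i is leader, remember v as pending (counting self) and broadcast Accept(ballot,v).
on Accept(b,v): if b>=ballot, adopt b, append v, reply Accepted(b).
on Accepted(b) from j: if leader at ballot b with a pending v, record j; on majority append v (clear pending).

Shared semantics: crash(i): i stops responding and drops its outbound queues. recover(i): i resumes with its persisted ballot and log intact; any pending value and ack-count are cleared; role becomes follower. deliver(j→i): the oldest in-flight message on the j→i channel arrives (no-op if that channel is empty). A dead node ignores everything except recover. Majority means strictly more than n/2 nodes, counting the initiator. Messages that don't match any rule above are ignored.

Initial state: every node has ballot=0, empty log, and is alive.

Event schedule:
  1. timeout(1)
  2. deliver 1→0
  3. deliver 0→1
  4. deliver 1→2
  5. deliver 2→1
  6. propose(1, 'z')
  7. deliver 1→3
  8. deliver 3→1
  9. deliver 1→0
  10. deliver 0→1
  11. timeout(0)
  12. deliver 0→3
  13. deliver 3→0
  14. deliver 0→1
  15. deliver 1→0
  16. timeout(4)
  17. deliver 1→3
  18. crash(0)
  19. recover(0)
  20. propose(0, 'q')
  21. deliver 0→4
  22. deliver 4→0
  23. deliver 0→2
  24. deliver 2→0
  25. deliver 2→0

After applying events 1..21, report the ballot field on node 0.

1. timeout(1):  <1:cand b6 ->
2. deliver 1→0:  <0:foll b6 ->
3. deliver 0→1:  nop
4. deliver 1→2:  <2:foll b6 ->
5. deliver 2→1:  <1:lead b6 ->
6. propose(1,'z'):  nop
7. deliver 1→3:  <3:foll b6 ->
8. deliver 3→1:  nop
9. deliver 1→0:  <0:foll b6 z>
10. deliver 0→1:  nop
11. timeout(0):  <0:cand b10 z>
12. deliver 0→3:  <3:foll b10 ->
13. deliver 3→0:  nop
14. deliver 0→1:  <1:foll b10 ->
15. deliver 1→0:  <0:lead b10 z>
16. timeout(4):  <4:cand b9 ->
17. deliver 1→3:  nop
18. crash(0):  <0:✗lead b10 z>
19. recover(0):  <0:foll b10 z>
20. propose(0,'q'):  nop
21. deliver 0→4:  nop

10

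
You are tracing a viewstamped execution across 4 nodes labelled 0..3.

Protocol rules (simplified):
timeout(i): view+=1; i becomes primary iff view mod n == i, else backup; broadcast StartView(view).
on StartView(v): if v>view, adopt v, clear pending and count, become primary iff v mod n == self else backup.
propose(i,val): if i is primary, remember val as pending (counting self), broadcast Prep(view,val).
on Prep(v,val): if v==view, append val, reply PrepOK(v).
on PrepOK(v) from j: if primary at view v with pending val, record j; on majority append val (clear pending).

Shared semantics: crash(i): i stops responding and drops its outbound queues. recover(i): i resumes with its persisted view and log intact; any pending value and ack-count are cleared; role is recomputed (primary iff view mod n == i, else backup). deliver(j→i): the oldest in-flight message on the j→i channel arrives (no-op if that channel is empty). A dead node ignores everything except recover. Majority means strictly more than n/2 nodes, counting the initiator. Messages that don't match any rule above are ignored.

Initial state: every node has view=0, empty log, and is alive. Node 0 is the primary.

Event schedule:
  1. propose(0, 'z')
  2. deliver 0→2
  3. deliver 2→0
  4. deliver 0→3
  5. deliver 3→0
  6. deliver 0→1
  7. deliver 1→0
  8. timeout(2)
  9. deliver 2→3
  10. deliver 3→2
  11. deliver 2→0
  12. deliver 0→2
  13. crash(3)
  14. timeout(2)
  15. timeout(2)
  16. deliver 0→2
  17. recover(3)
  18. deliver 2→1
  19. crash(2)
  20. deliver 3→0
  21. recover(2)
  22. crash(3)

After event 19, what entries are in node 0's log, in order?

z

[1] propose(0,'z') → ∅
[2] deliver 0→2 → N2(back v0 [z])
[3] deliver 2→0 → ∅
[4] deliver 0→3 → N3(back v0 [z])
[5] deliver 3→0 → N0(prim v0 [z])
[6] deliver 0→1 → N1(back v0 [z])
[7] deliver 1→0 → ∅
[8] timeout(2) → N2(back v1 [z])
[9] deliver 2→3 → N3(back v1 [z])
[10] deliver 3→2 → ∅
[11] deliver 2→0 → N0(back v1 [z])
[12] deliver 0→2 → ∅
[13] crash(3) → N3(✗back v1 [z])
[14] timeout(2) → N2(prim v2 [z])
[15] timeout(2) → N2(back v3 [z])
[16] deliver 0→2 → ∅
[17] recover(3) → N3(back v1 [z])
[18] deliver 2→1 → N1(prim v1 [z])
[19] crash(2) → N2(✗back v3 [z])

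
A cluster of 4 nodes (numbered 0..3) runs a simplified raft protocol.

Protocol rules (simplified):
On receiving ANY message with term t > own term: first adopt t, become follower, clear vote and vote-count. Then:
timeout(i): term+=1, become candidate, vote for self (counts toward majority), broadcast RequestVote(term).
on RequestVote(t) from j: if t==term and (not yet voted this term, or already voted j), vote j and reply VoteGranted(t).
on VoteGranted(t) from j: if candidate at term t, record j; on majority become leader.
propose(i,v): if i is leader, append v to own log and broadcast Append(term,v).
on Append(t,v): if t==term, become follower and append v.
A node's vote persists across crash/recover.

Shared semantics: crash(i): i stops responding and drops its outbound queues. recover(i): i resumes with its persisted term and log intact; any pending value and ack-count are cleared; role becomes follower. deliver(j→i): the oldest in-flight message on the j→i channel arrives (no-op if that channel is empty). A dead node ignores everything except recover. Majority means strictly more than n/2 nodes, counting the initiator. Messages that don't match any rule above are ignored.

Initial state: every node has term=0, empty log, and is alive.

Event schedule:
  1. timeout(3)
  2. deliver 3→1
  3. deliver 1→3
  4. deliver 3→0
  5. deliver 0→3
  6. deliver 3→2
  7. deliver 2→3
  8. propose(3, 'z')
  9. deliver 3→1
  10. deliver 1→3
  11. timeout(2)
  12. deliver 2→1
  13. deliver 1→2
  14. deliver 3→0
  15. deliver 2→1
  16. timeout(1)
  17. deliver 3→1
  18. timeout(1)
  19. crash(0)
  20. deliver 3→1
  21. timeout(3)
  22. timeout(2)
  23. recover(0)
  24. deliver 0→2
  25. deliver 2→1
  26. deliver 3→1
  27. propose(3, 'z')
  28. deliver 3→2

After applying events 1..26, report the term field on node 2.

3

step 1 timeout(3): 3={cand,t=1,log=-}
step 2 deliver 3→1: 1={foll,t=1,log=-}
step 3 deliver 1→3: —
step 4 deliver 3→0: 0={foll,t=1,log=-}
step 5 deliver 0→3: 3={lead,t=1,log=-}
step 6 deliver 3→2: 2={foll,t=1,log=-}
step 7 deliver 2→3: —
step 8 propose(3,'z'): 3={lead,t=1,log=z}
step 9 deliver 3→1: 1={foll,t=1,log=z}
step 10 deliver 1→3: —
step 11 timeout(2): 2={cand,t=2,log=-}
step 12 deliver 2→1: 1={foll,t=2,log=z}
step 13 deliver 1→2: —
step 14 deliver 3→0: 0={foll,t=1,log=z}
step 15 deliver 2→1: —
step 16 timeout(1): 1={cand,t=3,log=z}
step 17 deliver 3→1: —
step 18 timeout(1): 1={cand,t=4,log=z}
step 19 crash(0): 0={✗foll,t=1,log=z}
step 20 deliver 3→1: —
step 21 timeout(3): 3={cand,t=2,log=z}
step 22 timeout(2): 2={cand,t=3,log=-}
step 23 recover(0): 0={foll,t=1,log=z}
step 24 deliver 0→2: —
step 25 deliver 2→1: —
step 26 deliver 3→1: —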